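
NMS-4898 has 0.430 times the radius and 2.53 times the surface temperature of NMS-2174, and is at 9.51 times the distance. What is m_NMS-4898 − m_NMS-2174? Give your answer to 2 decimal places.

L_NMS-4898/L_NMS-2174 = (0.430)²(2.53)⁴ = 7.576.
F_NMS-4898/F_NMS-2174 = (L_NMS-4898/L_NMS-2174)/(d_NMS-4898/d_NMS-2174)² = 7.576/90.44 = 0.08376.
m_NMS-4898 − m_NMS-2174 = −2.5 log₁₀(0.08376) = 2.69.

2.69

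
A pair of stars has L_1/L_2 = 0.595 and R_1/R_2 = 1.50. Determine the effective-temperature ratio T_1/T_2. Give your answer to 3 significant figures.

0.717

L ∝ R²T⁴ gives T ∝ (L/R²)^(1/4), so
T_1/T_2 = (0.595 / 1.50²)^(1/4) = (0.2644)^(1/4) = 0.7171.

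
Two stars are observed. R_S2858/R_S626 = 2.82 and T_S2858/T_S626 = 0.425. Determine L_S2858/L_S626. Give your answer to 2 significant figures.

0.26

From the Stefan–Boltzmann law, L ∝ R²T⁴, so
L_S2858/L_S626 = (R_S2858/R_S626)² (T_S2858/T_S626)⁴ = (2.82)² × (0.425)⁴ = 7.952 × 0.03263 = 0.2595.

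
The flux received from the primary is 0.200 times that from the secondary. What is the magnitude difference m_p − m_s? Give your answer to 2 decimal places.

m_p − m_s = −2.5 log₁₀(F_p/F_s) = −2.5 log₁₀(0.200) = −2.5 × (-0.699) = 1.747.

1.75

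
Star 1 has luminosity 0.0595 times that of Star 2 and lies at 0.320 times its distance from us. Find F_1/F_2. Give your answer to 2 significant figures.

0.58

F = L/(4πd²), so F_1/F_2 = (L_1/L_2) / (d_1/d_2)²
= 0.0595 / (0.320)² = 0.0595 / 0.1024 = 0.5811.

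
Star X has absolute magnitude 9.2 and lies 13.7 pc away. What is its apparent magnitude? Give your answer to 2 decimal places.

m = M + 5 log₁₀(d/10 pc) = 9.2 + 5 log₁₀(13.7/10)
  = 9.2 + 5 × 0.137 = 9.2 + 0.68 = 9.88.

9.88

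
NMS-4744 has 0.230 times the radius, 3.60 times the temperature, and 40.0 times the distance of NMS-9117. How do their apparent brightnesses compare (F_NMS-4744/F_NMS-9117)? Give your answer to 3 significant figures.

0.00555

L_NMS-4744/L_NMS-9117 = (R_NMS-4744/R_NMS-9117)²(T_NMS-4744/T_NMS-9117)⁴ = (0.230)² × (3.60)⁴ = 8.885.
F_NMS-4744/F_NMS-9117 = (L_NMS-4744/L_NMS-9117)/(d_NMS-4744/d_NMS-9117)² = 8.885 / (40.0)² = 0.005553.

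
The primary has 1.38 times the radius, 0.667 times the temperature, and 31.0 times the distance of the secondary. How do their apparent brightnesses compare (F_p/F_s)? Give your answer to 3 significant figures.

3.92×10^-4

L_p/L_s = (R_p/R_s)²(T_p/T_s)⁴ = (1.38)² × (0.667)⁴ = 0.3769.
F_p/F_s = (L_p/L_s)/(d_p/d_s)² = 0.3769 / (31.0)² = 3.922×10^-4.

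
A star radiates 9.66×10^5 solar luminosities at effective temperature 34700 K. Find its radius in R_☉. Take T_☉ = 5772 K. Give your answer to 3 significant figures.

R/R_☉ = √(L/L_☉) / (T/T_☉)² = √(9.66×10^5) / (6.012)²
       = 982.9 / 36.14 = 27.19.

27.2 R_☉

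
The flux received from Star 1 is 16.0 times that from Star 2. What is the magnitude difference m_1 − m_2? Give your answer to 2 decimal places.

-3.01

m_1 − m_2 = −2.5 log₁₀(F_1/F_2) = −2.5 log₁₀(16.0) = −2.5 × (1.204) = -3.010.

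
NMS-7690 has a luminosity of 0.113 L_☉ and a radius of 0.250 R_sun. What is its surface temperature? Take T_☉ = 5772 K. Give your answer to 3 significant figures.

T/T_☉ = (L/L_☉)^(1/4) / (R/R_☉)^(1/2)
T = 5772 × (0.113)^(1/4) / √(0.250) = 5772 × 0.5798 / 0.5000 = 6693 K.

6.69×10^3 K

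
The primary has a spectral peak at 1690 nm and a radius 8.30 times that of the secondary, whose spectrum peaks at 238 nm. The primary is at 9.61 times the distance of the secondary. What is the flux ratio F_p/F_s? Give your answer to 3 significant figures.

2.93×10^-4

Wien's law: T_p/T_s = λ_s/λ_p = 238/1690 = 0.1408.
L_p/L_s = (R_p/R_s)²(T_p/T_s)⁴ = (8.30)²(0.1408)⁴ = 0.02710.
F_p/F_s = (L_p/L_s)/(d_p/d_s)² = 0.02710/(9.61)² = 2.934×10^-4.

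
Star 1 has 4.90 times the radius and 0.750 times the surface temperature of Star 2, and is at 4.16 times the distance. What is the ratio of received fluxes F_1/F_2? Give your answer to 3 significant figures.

0.439

L_1/L_2 = (R_1/R_2)²(T_1/T_2)⁴ = (4.90)² × (0.750)⁴ = 7.597.
F_1/F_2 = (L_1/L_2)/(d_1/d_2)² = 7.597 / (4.16)² = 0.4390.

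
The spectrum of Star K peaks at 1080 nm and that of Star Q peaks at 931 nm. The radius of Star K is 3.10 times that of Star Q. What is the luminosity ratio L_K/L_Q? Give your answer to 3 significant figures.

Wien's law gives T ∝ 1/λ_max, so T_K/T_Q = λ_Q/λ_K = 931/1080 = 0.8620.
Then L ∝ R²T⁴ gives L_K/L_Q = (3.10)² × (0.8620)⁴ = 9.610 × 0.5522 = 5.307.

5.31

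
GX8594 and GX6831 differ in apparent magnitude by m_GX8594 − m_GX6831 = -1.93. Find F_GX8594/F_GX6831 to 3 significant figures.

5.92

F_GX8594/F_GX6831 = 10^(−(m_GX8594 − m_GX6831)/2.5) = 10^(1.93/2.5) = 10^0.772 = 5.916.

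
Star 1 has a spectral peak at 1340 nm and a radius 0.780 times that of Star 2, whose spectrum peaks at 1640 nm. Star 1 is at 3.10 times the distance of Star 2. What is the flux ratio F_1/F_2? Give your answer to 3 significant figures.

Wien's law: T_1/T_2 = λ_2/λ_1 = 1640/1340 = 1.224.
L_1/L_2 = (R_1/R_2)²(T_1/T_2)⁴ = (0.780)²(1.224)⁴ = 1.365.
F_1/F_2 = (L_1/L_2)/(d_1/d_2)² = 1.365/(3.10)² = 0.1420.

0.142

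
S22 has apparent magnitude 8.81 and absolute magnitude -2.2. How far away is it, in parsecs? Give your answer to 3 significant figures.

m − M = 5 log₁₀(d/10 pc)
8.81 − (-2.2) = 11.01 = 5 log₁₀(d/10)
d = 10 × 10^(11.01/5) = 10 × 10^2.202 = 1592 pc.

1.59×10^3 pc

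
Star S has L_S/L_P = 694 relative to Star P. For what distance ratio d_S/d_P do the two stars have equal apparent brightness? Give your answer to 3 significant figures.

Equal flux requires L_S/d_S² = L_P/d_P², so d_S/d_P = √(L_S/L_P)
= √(694) = 26.34.

26.3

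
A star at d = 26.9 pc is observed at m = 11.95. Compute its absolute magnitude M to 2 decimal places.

9.80

M = m − 5 log₁₀(d/10 pc) = 11.95 − 5 log₁₀(26.9/10)
  = 11.95 − 5 × 0.430 = 11.95 − 2.15 = 9.80.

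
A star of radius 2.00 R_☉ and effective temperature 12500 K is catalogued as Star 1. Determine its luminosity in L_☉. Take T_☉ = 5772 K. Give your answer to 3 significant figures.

88.0 L_☉

L/L_☉ = (R/R_☉)² (T/T_☉)⁴ = (2.00)² × (12500/5772)⁴
       = 4.000 × (2.166)⁴ = 4.000 × 22.00 = 87.98.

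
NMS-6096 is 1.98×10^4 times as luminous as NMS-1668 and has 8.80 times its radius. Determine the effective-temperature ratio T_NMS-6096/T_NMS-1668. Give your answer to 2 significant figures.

L ∝ R²T⁴ gives T ∝ (L/R²)^(1/4), so
T_NMS-6096/T_NMS-1668 = (1.98×10^4 / 8.80²)^(1/4) = (255.7)^(1/4) = 3.999.

4.0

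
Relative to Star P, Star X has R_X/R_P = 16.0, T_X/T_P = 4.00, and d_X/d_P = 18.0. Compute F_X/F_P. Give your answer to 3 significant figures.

202

L_X/L_P = (R_X/R_P)²(T_X/T_P)⁴ = (16.0)² × (4.00)⁴ = 6.554×10^4.
F_X/F_P = (L_X/L_P)/(d_X/d_P)² = 6.554×10^4 / (18.0)² = 202.3.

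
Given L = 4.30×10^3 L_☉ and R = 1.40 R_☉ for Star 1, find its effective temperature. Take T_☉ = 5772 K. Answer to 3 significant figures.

3.95×10^4 K

T/T_☉ = (L/L_☉)^(1/4) / (R/R_☉)^(1/2)
T = 5772 × (4.30×10^3)^(1/4) / √(1.40) = 5772 × 8.098 / 1.183 = 3.950×10^4 K.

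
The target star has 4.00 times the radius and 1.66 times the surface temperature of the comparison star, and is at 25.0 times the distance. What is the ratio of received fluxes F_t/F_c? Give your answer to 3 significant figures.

L_t/L_c = (R_t/R_c)²(T_t/T_c)⁴ = (4.00)² × (1.66)⁴ = 121.5.
F_t/F_c = (L_t/L_c)/(d_t/d_c)² = 121.5 / (25.0)² = 0.1944.

0.194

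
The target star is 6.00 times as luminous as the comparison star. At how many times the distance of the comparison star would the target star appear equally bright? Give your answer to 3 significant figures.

2.45

Equal flux requires L_t/d_t² = L_c/d_c², so d_t/d_c = √(L_t/L_c)
= √(6.00) = 2.449.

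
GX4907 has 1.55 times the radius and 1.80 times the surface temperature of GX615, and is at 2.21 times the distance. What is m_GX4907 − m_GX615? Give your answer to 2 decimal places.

-1.78

L_GX4907/L_GX615 = (1.55)²(1.80)⁴ = 25.22.
F_GX4907/F_GX615 = (L_GX4907/L_GX615)/(d_GX4907/d_GX615)² = 25.22/4.884 = 5.164.
m_GX4907 − m_GX615 = −2.5 log₁₀(5.164) = -1.78.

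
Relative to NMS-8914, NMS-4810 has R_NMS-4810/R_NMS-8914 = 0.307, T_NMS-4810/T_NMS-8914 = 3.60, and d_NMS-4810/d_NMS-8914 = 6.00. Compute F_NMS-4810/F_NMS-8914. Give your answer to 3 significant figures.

0.440

L_NMS-4810/L_NMS-8914 = (R_NMS-4810/R_NMS-8914)²(T_NMS-4810/T_NMS-8914)⁴ = (0.307)² × (3.60)⁴ = 15.83.
F_NMS-4810/F_NMS-8914 = (L_NMS-4810/L_NMS-8914)/(d_NMS-4810/d_NMS-8914)² = 15.83 / (6.00)² = 0.4397.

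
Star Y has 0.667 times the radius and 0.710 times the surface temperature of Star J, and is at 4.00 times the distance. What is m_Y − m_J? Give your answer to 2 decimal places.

L_Y/L_J = (0.667)²(0.710)⁴ = 0.1131.
F_Y/F_J = (L_Y/L_J)/(d_Y/d_J)² = 0.1131/16.00 = 0.007066.
m_Y − m_J = −2.5 log₁₀(0.007066) = 5.38.

5.38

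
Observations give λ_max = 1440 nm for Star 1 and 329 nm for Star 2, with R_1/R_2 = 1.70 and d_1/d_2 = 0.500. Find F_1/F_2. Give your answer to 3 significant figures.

0.0315

Wien's law: T_1/T_2 = λ_2/λ_1 = 329/1440 = 0.2285.
L_1/L_2 = (R_1/R_2)²(T_1/T_2)⁴ = (1.70)²(0.2285)⁴ = 0.007875.
F_1/F_2 = (L_1/L_2)/(d_1/d_2)² = 0.007875/(0.500)² = 0.03150.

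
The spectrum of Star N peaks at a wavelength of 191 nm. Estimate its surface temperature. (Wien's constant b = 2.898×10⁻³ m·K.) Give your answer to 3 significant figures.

1.52×10^4 K

T = b/λ_max = 2.898×10⁻³ / (191×10⁻⁹) = 1.517×10^4 K.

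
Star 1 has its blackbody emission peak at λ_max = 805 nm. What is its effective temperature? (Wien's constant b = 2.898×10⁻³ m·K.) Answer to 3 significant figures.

T = b/λ_max = 2.898×10⁻³ / (805×10⁻⁹) = 3600 K.

3.60×10^3 K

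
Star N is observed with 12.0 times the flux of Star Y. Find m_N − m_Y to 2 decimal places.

-2.70

m_N − m_Y = −2.5 log₁₀(F_N/F_Y) = −2.5 log₁₀(12.0) = −2.5 × (1.079) = -2.698.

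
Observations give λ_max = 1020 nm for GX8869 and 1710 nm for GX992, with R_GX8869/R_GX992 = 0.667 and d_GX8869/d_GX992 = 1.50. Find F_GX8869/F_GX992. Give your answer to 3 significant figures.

Wien's law: T_GX8869/T_GX992 = λ_GX992/λ_GX8869 = 1710/1020 = 1.676.
L_GX8869/L_GX992 = (R_GX8869/R_GX992)²(T_GX8869/T_GX992)⁴ = (0.667)²(1.676)⁴ = 3.514.
F_GX8869/F_GX992 = (L_GX8869/L_GX992)/(d_GX8869/d_GX992)² = 3.514/(1.50)² = 1.562.

1.56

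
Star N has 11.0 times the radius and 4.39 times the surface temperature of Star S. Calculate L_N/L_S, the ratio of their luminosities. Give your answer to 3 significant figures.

From the Stefan–Boltzmann law, L ∝ R²T⁴, so
L_N/L_S = (R_N/R_S)² (T_N/T_S)⁴ = (11.0)² × (4.39)⁴ = 121.0 × 371.4 = 4.494×10^4.

4.49×10^4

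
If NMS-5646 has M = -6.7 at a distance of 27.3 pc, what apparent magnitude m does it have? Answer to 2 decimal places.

-4.52

m = M + 5 log₁₀(d/10 pc) = -6.7 + 5 log₁₀(27.3/10)
  = -6.7 + 5 × 0.436 = -6.7 + 2.18 = -4.52.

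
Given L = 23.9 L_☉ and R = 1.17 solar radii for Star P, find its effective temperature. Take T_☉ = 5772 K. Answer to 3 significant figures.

1.18×10^4 K

T/T_☉ = (L/L_☉)^(1/4) / (R/R_☉)^(1/2)
T = 5772 × (23.9)^(1/4) / √(1.17) = 5772 × 2.211 / 1.082 = 1.180×10^4 K.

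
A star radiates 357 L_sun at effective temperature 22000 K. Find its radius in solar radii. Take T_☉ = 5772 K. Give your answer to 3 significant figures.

1.30 solar radii

R/R_☉ = √(L/L_☉) / (T/T_☉)² = √(357) / (3.812)²
       = 18.89 / 14.53 = 1.301.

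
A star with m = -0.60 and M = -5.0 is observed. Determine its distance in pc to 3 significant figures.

75.9 pc

m − M = 5 log₁₀(d/10 pc)
-0.60 − (-5.0) = 4.40 = 5 log₁₀(d/10)
d = 10 × 10^(4.40/5) = 10 × 10^0.880 = 75.86 pc.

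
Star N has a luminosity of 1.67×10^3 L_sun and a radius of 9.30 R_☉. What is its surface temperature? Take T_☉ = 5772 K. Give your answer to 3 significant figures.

1.21×10^4 K

T/T_☉ = (L/L_☉)^(1/4) / (R/R_☉)^(1/2)
T = 5772 × (1.67×10^3)^(1/4) / √(9.30) = 5772 × 6.393 / 3.050 = 1.210×10^4 K.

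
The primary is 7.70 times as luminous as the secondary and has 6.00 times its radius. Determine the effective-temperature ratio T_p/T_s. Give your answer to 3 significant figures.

0.680

L ∝ R²T⁴ gives T ∝ (L/R²)^(1/4), so
T_p/T_s = (7.70 / 6.00²)^(1/4) = (0.2139)^(1/4) = 0.6801.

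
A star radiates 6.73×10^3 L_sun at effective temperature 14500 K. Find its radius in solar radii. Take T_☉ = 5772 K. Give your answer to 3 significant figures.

R/R_☉ = √(L/L_☉) / (T/T_☉)² = √(6.73×10^3) / (2.512)²
       = 82.04 / 6.311 = 13.00.

13.0 solar radii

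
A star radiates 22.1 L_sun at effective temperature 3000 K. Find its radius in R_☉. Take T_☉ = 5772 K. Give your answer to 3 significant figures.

17.4 R_☉

R/R_☉ = √(L/L_☉) / (T/T_☉)² = √(22.1) / (0.5198)²
       = 4.701 / 0.2701 = 17.40.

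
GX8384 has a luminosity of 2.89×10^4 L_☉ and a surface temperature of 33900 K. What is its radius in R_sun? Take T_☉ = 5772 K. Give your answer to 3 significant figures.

4.93 R_sun

R/R_☉ = √(L/L_☉) / (T/T_☉)² = √(2.89×10^4) / (5.873)²
       = 170.0 / 34.49 = 4.928.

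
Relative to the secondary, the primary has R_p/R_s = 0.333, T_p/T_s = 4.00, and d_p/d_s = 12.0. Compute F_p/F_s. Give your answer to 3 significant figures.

L_p/L_s = (R_p/R_s)²(T_p/T_s)⁴ = (0.333)² × (4.00)⁴ = 28.39.
F_p/F_s = (L_p/L_s)/(d_p/d_s)² = 28.39 / (12.0)² = 0.1971.

0.197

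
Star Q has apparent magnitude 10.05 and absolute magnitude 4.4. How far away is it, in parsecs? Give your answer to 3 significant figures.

m − M = 5 log₁₀(d/10 pc)
10.05 − (4.4) = 5.65 = 5 log₁₀(d/10)
d = 10 × 10^(5.65/5) = 10 × 10^1.130 = 134.9 pc.

135 pc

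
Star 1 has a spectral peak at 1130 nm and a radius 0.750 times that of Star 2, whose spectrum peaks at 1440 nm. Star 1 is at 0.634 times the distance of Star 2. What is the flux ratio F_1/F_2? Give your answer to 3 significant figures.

3.69

Wien's law: T_1/T_2 = λ_2/λ_1 = 1440/1130 = 1.274.
L_1/L_2 = (R_1/R_2)²(T_1/T_2)⁴ = (0.750)²(1.274)⁴ = 1.483.
F_1/F_2 = (L_1/L_2)/(d_1/d_2)² = 1.483/(0.634)² = 3.690.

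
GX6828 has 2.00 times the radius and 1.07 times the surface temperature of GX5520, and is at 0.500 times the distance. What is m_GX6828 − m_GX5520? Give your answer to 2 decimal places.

-3.30

L_GX6828/L_GX5520 = (2.00)²(1.07)⁴ = 5.243.
F_GX6828/F_GX5520 = (L_GX6828/L_GX5520)/(d_GX6828/d_GX5520)² = 5.243/0.2500 = 20.97.
m_GX6828 − m_GX5520 = −2.5 log₁₀(20.97) = -3.30.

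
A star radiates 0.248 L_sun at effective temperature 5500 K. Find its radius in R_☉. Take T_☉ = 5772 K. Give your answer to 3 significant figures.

0.548 R_☉

R/R_☉ = √(L/L_☉) / (T/T_☉)² = √(0.248) / (0.9529)²
       = 0.4980 / 0.9080 = 0.5485.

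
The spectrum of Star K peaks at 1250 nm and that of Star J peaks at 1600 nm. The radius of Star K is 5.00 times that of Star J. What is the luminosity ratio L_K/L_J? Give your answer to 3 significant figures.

67.1

Wien's law gives T ∝ 1/λ_max, so T_K/T_J = λ_J/λ_K = 1600/1250 = 1.280.
Then L ∝ R²T⁴ gives L_K/L_J = (5.00)² × (1.280)⁴ = 25.00 × 2.684 = 67.11.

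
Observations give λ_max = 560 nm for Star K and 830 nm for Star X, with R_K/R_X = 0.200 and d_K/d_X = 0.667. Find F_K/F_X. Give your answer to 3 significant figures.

0.434

Wien's law: T_K/T_X = λ_X/λ_K = 830/560 = 1.482.
L_K/L_X = (R_K/R_X)²(T_K/T_X)⁴ = (0.200)²(1.482)⁴ = 0.1930.
F_K/F_X = (L_K/L_X)/(d_K/d_X)² = 0.1930/(0.667)² = 0.4339.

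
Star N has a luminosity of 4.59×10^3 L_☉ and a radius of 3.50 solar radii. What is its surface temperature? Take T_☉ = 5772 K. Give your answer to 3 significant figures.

2.54×10^4 K

T/T_☉ = (L/L_☉)^(1/4) / (R/R_☉)^(1/2)
T = 5772 × (4.59×10^3)^(1/4) / √(3.50) = 5772 × 8.231 / 1.871 = 2.539×10^4 K.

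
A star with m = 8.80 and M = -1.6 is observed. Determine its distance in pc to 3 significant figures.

m − M = 5 log₁₀(d/10 pc)
8.80 − (-1.6) = 10.40 = 5 log₁₀(d/10)
d = 10 × 10^(10.40/5) = 10 × 10^2.080 = 1202 pc.

1.20×10^3 pc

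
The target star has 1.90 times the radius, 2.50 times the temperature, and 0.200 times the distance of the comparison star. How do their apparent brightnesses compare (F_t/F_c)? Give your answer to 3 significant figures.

L_t/L_c = (R_t/R_c)²(T_t/T_c)⁴ = (1.90)² × (2.50)⁴ = 141.0.
F_t/F_c = (L_t/L_c)/(d_t/d_c)² = 141.0 / (0.200)² = 3525.

3.53×10^3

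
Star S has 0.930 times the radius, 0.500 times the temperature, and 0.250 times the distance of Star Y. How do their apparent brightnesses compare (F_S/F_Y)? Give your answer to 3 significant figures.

L_S/L_Y = (R_S/R_Y)²(T_S/T_Y)⁴ = (0.930)² × (0.500)⁴ = 0.05406.
F_S/F_Y = (L_S/L_Y)/(d_S/d_Y)² = 0.05406 / (0.250)² = 0.8649.

0.865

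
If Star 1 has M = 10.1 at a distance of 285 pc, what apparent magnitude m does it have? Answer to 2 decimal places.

m = M + 5 log₁₀(d/10 pc) = 10.1 + 5 log₁₀(285/10)
  = 10.1 + 5 × 1.455 = 10.1 + 7.27 = 17.37.

17.37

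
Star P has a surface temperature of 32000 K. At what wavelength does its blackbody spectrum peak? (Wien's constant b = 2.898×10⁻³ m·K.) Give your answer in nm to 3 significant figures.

λ_max = b/T = 2.898×10⁻³ / 32000 = 9.06×10^-8 m = 90.56 nm.

90.6 nm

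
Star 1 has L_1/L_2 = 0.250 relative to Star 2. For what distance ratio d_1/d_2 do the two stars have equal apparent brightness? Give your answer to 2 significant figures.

0.50

Equal flux requires L_1/d_1² = L_2/d_2², so d_1/d_2 = √(L_1/L_2)
= √(0.250) = 0.5000.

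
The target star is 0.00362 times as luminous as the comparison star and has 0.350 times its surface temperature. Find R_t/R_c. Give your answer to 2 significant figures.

L ∝ R²T⁴ gives R ∝ √L / T², so
R_t/R_c = √(0.00362) / (0.350)² = 0.06017 / 0.1225 = 0.4912.

0.49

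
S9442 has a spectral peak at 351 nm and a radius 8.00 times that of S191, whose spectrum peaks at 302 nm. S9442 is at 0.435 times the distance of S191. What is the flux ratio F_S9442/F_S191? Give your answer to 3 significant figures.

185

Wien's law: T_S9442/T_S191 = λ_S191/λ_S9442 = 302/351 = 0.8604.
L_S9442/L_S191 = (R_S9442/R_S191)²(T_S9442/T_S191)⁴ = (8.00)²(0.8604)⁴ = 35.07.
F_S9442/F_S191 = (L_S9442/L_S191)/(d_S9442/d_S191)² = 35.07/(0.435)² = 185.4.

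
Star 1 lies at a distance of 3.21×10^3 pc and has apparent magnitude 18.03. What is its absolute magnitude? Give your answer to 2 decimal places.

M = m − 5 log₁₀(d/10 pc) = 18.03 − 5 log₁₀(3.21×10^3/10)
  = 18.03 − 5 × 2.507 = 18.03 − 12.53 = 5.50.

5.50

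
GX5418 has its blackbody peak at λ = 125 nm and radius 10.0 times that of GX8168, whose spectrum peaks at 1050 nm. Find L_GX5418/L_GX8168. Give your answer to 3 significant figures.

4.98×10^5

Wien's law gives T ∝ 1/λ_max, so T_GX5418/T_GX8168 = λ_GX8168/λ_GX5418 = 1050/125 = 8.400.
Then L ∝ R²T⁴ gives L_GX5418/L_GX8168 = (10.0)² × (8.400)⁴ = 100.0 × 4979 = 4.979×10^5.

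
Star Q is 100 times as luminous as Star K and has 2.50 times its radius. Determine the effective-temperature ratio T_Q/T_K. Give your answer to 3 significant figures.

2.00

L ∝ R²T⁴ gives T ∝ (L/R²)^(1/4), so
T_Q/T_K = (100 / 2.50²)^(1/4) = (16.00)^(1/4) = 2.000.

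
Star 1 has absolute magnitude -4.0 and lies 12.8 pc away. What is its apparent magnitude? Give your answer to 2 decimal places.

-3.46

m = M + 5 log₁₀(d/10 pc) = -4.0 + 5 log₁₀(12.8/10)
  = -4.0 + 5 × 0.107 = -4.0 + 0.54 = -3.46.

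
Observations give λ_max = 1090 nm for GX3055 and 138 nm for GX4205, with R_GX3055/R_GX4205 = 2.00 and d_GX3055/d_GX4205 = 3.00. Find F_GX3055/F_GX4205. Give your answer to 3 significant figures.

Wien's law: T_GX3055/T_GX4205 = λ_GX4205/λ_GX3055 = 138/1090 = 0.1266.
L_GX3055/L_GX4205 = (R_GX3055/R_GX4205)²(T_GX3055/T_GX4205)⁴ = (2.00)²(0.1266)⁴ = 0.001028.
F_GX3055/F_GX4205 = (L_GX3055/L_GX4205)/(d_GX3055/d_GX4205)² = 0.001028/(3.00)² = 1.142×10^-4.

1.14×10^-4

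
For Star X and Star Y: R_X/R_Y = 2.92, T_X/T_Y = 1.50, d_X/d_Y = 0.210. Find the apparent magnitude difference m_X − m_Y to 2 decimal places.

L_X/L_Y = (2.92)²(1.50)⁴ = 43.16.
F_X/F_Y = (L_X/L_Y)/(d_X/d_Y)² = 43.16/0.04410 = 978.8.
m_X − m_Y = −2.5 log₁₀(978.8) = -7.48.

-7.48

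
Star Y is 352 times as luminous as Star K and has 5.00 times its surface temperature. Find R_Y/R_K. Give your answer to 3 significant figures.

L ∝ R²T⁴ gives R ∝ √L / T², so
R_Y/R_K = √(352) / (5.00)² = 18.76 / 25.00 = 0.7505.

0.750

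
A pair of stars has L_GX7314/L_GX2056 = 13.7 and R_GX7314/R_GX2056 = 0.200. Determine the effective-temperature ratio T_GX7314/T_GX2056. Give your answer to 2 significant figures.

4.3

L ∝ R²T⁴ gives T ∝ (L/R²)^(1/4), so
T_GX7314/T_GX2056 = (13.7 / 0.200²)^(1/4) = (342.5)^(1/4) = 4.302.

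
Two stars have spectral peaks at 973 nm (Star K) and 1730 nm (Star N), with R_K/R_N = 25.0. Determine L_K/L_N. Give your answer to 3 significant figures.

6.25×10^3

Wien's law gives T ∝ 1/λ_max, so T_K/T_N = λ_N/λ_K = 1730/973 = 1.778.
Then L ∝ R²T⁴ gives L_K/L_N = (25.0)² × (1.778)⁴ = 625.0 × 9.994 = 6246.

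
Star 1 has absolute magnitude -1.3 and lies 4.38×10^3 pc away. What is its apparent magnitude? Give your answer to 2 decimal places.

11.91

m = M + 5 log₁₀(d/10 pc) = -1.3 + 5 log₁₀(4.38×10^3/10)
  = -1.3 + 5 × 2.641 = -1.3 + 13.21 = 11.91.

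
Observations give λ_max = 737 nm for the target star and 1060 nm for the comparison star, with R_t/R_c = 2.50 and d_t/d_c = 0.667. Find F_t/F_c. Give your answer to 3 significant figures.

Wien's law: T_t/T_c = λ_c/λ_t = 1060/737 = 1.438.
L_t/L_c = (R_t/R_c)²(T_t/T_c)⁴ = (2.50)²(1.438)⁴ = 26.74.
F_t/F_c = (L_t/L_c)/(d_t/d_c)² = 26.74/(0.667)² = 60.11.

60.1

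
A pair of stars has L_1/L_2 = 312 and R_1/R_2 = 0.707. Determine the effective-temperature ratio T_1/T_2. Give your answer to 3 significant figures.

L ∝ R²T⁴ gives T ∝ (L/R²)^(1/4), so
T_1/T_2 = (312 / 0.707²)^(1/4) = (624.2)^(1/4) = 4.998.

5.00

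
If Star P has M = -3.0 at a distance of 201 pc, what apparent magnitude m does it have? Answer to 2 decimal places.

3.52

m = M + 5 log₁₀(d/10 pc) = -3.0 + 5 log₁₀(201/10)
  = -3.0 + 5 × 1.303 = -3.0 + 6.52 = 3.52.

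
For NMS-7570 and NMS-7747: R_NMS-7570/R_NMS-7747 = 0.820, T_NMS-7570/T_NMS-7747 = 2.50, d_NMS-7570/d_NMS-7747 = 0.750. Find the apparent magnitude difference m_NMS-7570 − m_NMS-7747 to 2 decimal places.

L_NMS-7570/L_NMS-7747 = (0.820)²(2.50)⁴ = 26.27.
F_NMS-7570/F_NMS-7747 = (L_NMS-7570/L_NMS-7747)/(d_NMS-7570/d_NMS-7747)² = 26.27/0.5625 = 46.69.
m_NMS-7570 − m_NMS-7747 = −2.5 log₁₀(46.69) = -4.17.

-4.17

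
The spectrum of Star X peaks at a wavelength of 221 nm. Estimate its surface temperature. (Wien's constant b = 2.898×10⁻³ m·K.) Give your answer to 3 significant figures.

1.31×10^4 K

T = b/λ_max = 2.898×10⁻³ / (221×10⁻⁹) = 1.311×10^4 K.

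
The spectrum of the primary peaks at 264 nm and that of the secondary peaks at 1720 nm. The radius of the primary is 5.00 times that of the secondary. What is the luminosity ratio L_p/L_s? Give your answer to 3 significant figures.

Wien's law gives T ∝ 1/λ_max, so T_p/T_s = λ_s/λ_p = 1720/264 = 6.515.
Then L ∝ R²T⁴ gives L_p/L_s = (5.00)² × (6.515)⁴ = 25.00 × 1802 = 4.504×10^4.

4.50×10^4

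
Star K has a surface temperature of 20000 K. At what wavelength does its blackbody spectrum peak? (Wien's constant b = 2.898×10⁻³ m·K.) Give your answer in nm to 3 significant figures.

145 nm

λ_max = b/T = 2.898×10⁻³ / 20000 = 1.45×10^-7 m = 144.9 nm.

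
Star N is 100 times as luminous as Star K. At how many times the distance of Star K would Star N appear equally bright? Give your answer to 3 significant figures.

Equal flux requires L_N/d_N² = L_K/d_K², so d_N/d_K = √(L_N/L_K)
= √(100) = 10.00.

10.0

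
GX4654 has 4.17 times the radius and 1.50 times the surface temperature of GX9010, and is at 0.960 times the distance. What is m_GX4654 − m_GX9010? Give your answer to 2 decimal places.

-4.95

L_GX4654/L_GX9010 = (4.17)²(1.50)⁴ = 88.03.
F_GX4654/F_GX9010 = (L_GX4654/L_GX9010)/(d_GX4654/d_GX9010)² = 88.03/0.9216 = 95.52.
m_GX4654 − m_GX9010 = −2.5 log₁₀(95.52) = -4.95.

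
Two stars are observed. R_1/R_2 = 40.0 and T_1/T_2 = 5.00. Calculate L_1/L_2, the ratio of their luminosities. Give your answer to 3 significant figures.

From the Stefan–Boltzmann law, L ∝ R²T⁴, so
L_1/L_2 = (R_1/R_2)² (T_1/T_2)⁴ = (40.0)² × (5.00)⁴ = 1600 × 625.0 = 1.000×10^6.

1.00×10^6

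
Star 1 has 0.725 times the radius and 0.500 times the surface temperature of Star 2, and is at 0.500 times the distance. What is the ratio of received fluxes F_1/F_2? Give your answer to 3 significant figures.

L_1/L_2 = (R_1/R_2)²(T_1/T_2)⁴ = (0.725)² × (0.500)⁴ = 0.03285.
F_1/F_2 = (L_1/L_2)/(d_1/d_2)² = 0.03285 / (0.500)² = 0.1314.

0.131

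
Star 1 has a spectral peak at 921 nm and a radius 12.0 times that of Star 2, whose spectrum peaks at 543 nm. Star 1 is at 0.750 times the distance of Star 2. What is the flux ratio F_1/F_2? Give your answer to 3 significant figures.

30.9

Wien's law: T_1/T_2 = λ_2/λ_1 = 543/921 = 0.5896.
L_1/L_2 = (R_1/R_2)²(T_1/T_2)⁴ = (12.0)²(0.5896)⁴ = 17.40.
F_1/F_2 = (L_1/L_2)/(d_1/d_2)² = 17.40/(0.750)² = 30.93.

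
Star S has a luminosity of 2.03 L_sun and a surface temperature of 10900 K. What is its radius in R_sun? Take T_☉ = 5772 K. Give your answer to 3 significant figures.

0.400 R_sun

R/R_☉ = √(L/L_☉) / (T/T_☉)² = √(2.03) / (1.888)²
       = 1.425 / 3.566 = 0.3995.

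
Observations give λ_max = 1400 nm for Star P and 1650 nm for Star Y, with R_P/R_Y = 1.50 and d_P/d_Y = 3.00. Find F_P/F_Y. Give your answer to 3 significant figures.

0.482

Wien's law: T_P/T_Y = λ_Y/λ_P = 1650/1400 = 1.179.
L_P/L_Y = (R_P/R_Y)²(T_P/T_Y)⁴ = (1.50)²(1.179)⁴ = 4.341.
F_P/F_Y = (L_P/L_Y)/(d_P/d_Y)² = 4.341/(3.00)² = 0.4824.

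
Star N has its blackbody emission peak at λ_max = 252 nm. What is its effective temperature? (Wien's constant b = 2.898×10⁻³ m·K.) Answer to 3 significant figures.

T = b/λ_max = 2.898×10⁻³ / (252×10⁻⁹) = 1.150×10^4 K.

1.15×10^4 K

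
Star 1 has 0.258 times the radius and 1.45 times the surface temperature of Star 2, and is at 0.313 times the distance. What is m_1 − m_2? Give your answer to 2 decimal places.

-1.19

L_1/L_2 = (0.258)²(1.45)⁴ = 0.2942.
F_1/F_2 = (L_1/L_2)/(d_1/d_2)² = 0.2942/0.09797 = 3.003.
m_1 − m_2 = −2.5 log₁₀(3.003) = -1.19.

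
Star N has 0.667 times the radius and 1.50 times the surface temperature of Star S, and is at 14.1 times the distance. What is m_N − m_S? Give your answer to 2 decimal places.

4.86

L_N/L_S = (0.667)²(1.50)⁴ = 2.252.
F_N/F_S = (L_N/L_S)/(d_N/d_S)² = 2.252/198.8 = 0.01133.
m_N − m_S = −2.5 log₁₀(0.01133) = 4.86.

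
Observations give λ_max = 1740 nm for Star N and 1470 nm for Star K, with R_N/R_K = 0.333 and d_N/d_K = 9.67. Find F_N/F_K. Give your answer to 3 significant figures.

6.04×10^-4

Wien's law: T_N/T_K = λ_K/λ_N = 1470/1740 = 0.8448.
L_N/L_K = (R_N/R_K)²(T_N/T_K)⁴ = (0.333)²(0.8448)⁴ = 0.05649.
F_N/F_K = (L_N/L_K)/(d_N/d_K)² = 0.05649/(9.67)² = 6.041×10^-4.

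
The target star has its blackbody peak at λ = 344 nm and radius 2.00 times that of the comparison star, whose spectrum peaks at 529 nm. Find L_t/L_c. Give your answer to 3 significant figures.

22.4

Wien's law gives T ∝ 1/λ_max, so T_t/T_c = λ_c/λ_t = 529/344 = 1.538.
Then L ∝ R²T⁴ gives L_t/L_c = (2.00)² × (1.538)⁴ = 4.000 × 5.592 = 22.37.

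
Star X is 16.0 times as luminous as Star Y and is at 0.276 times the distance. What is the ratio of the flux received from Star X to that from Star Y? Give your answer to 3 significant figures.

210

F = L/(4πd²), so F_X/F_Y = (L_X/L_Y) / (d_X/d_Y)²
= 16.0 / (0.276)² = 16.0 / 0.07618 = 210.0.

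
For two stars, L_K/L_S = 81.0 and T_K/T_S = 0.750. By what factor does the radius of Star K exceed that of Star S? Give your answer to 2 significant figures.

16

L ∝ R²T⁴ gives R ∝ √L / T², so
R_K/R_S = √(81.0) / (0.750)² = 9.000 / 0.5625 = 16.00.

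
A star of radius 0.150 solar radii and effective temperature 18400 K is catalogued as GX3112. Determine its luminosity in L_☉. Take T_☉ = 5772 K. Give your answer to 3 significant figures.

2.32 L_☉

L/L_☉ = (R/R_☉)² (T/T_☉)⁴ = (0.150)² × (18400/5772)⁴
       = 0.02250 × (3.188)⁴ = 0.02250 × 103.3 = 2.324.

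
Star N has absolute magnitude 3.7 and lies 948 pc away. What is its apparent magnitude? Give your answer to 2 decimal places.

13.58

m = M + 5 log₁₀(d/10 pc) = 3.7 + 5 log₁₀(948/10)
  = 3.7 + 5 × 1.977 = 3.7 + 9.88 = 13.58.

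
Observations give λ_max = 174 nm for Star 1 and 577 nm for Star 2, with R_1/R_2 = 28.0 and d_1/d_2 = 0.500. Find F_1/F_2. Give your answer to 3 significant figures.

Wien's law: T_1/T_2 = λ_2/λ_1 = 577/174 = 3.316.
L_1/L_2 = (R_1/R_2)²(T_1/T_2)⁴ = (28.0)²(3.316)⁴ = 9.480×10^4.
F_1/F_2 = (L_1/L_2)/(d_1/d_2)² = 9.480×10^4/(0.500)² = 3.792×10^5.

3.79×10^5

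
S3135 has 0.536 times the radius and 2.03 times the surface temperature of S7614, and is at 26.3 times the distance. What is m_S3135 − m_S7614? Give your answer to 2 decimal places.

L_S3135/L_S7614 = (0.536)²(2.03)⁴ = 4.879.
F_S3135/F_S7614 = (L_S3135/L_S7614)/(d_S3135/d_S7614)² = 4.879/691.7 = 0.007053.
m_S3135 − m_S7614 = −2.5 log₁₀(0.007053) = 5.38.

5.38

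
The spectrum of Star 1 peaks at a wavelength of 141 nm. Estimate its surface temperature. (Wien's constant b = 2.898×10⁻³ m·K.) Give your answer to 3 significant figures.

T = b/λ_max = 2.898×10⁻³ / (141×10⁻⁹) = 2.055×10^4 K.

2.06×10^4 K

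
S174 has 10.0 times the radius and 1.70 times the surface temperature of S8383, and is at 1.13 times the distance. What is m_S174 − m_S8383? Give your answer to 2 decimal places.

L_S174/L_S8383 = (10.0)²(1.70)⁴ = 835.2.
F_S174/F_S8383 = (L_S174/L_S8383)/(d_S174/d_S8383)² = 835.2/1.277 = 654.1.
m_S174 − m_S8383 = −2.5 log₁₀(654.1) = -7.04.

-7.04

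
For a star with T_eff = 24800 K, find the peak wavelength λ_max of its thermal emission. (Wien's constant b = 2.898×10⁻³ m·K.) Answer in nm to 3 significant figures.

117 nm

λ_max = b/T = 2.898×10⁻³ / 24800 = 1.17×10^-7 m = 116.9 nm.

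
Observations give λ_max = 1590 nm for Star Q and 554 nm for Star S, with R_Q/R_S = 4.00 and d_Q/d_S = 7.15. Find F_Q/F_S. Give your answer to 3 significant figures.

0.00461

Wien's law: T_Q/T_S = λ_S/λ_Q = 554/1590 = 0.3484.
L_Q/L_S = (R_Q/R_S)²(T_Q/T_S)⁴ = (4.00)²(0.3484)⁴ = 0.2358.
F_Q/F_S = (L_Q/L_S)/(d_Q/d_S)² = 0.2358/(7.15)² = 0.004613.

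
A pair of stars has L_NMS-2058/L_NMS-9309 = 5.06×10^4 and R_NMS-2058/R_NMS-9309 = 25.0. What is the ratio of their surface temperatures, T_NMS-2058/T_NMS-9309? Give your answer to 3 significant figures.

L ∝ R²T⁴ gives T ∝ (L/R²)^(1/4), so
T_NMS-2058/T_NMS-9309 = (5.06×10^4 / 25.0²)^(1/4) = (80.96)^(1/4) = 3.000.

3.00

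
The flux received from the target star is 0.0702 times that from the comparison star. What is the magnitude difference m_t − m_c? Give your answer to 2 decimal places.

m_t − m_c = −2.5 log₁₀(F_t/F_c) = −2.5 log₁₀(0.0702) = −2.5 × (-1.154) = 2.884.

2.88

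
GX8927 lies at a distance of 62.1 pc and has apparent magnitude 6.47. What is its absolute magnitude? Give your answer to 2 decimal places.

M = m − 5 log₁₀(d/10 pc) = 6.47 − 5 log₁₀(62.1/10)
  = 6.47 − 5 × 0.793 = 6.47 − 3.97 = 2.50.

2.50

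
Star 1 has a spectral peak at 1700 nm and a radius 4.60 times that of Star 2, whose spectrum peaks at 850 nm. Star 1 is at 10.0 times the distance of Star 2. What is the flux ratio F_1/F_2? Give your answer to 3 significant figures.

0.0132

Wien's law: T_1/T_2 = λ_2/λ_1 = 850/1700 = 0.5000.
L_1/L_2 = (R_1/R_2)²(T_1/T_2)⁴ = (4.60)²(0.5000)⁴ = 1.322.
F_1/F_2 = (L_1/L_2)/(d_1/d_2)² = 1.322/(10.0)² = 0.01322.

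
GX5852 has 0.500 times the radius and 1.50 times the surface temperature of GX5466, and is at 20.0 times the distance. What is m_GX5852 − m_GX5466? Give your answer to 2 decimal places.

6.25

L_GX5852/L_GX5466 = (0.500)²(1.50)⁴ = 1.266.
F_GX5852/F_GX5466 = (L_GX5852/L_GX5466)/(d_GX5852/d_GX5466)² = 1.266/400.0 = 0.003164.
m_GX5852 − m_GX5466 = −2.5 log₁₀(0.003164) = 6.25.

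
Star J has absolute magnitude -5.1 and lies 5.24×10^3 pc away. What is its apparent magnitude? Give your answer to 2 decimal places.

m = M + 5 log₁₀(d/10 pc) = -5.1 + 5 log₁₀(5.24×10^3/10)
  = -5.1 + 5 × 2.719 = -5.1 + 13.60 = 8.50.

8.50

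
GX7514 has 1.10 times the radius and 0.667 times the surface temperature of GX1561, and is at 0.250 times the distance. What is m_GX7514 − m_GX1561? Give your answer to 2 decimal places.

-1.46

L_GX7514/L_GX1561 = (1.10)²(0.667)⁴ = 0.2395.
F_GX7514/F_GX1561 = (L_GX7514/L_GX1561)/(d_GX7514/d_GX1561)² = 0.2395/0.06250 = 3.832.
m_GX7514 − m_GX1561 = −2.5 log₁₀(3.832) = -1.46.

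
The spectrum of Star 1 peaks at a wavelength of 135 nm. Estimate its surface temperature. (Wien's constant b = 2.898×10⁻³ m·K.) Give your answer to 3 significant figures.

2.15×10^4 K

T = b/λ_max = 2.898×10⁻³ / (135×10⁻⁹) = 2.147×10^4 K.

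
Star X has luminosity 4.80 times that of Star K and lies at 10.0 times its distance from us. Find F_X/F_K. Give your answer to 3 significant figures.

F = L/(4πd²), so F_X/F_K = (L_X/L_K) / (d_X/d_K)²
= 4.80 / (10.0)² = 4.80 / 100.0 = 0.04800.

0.0480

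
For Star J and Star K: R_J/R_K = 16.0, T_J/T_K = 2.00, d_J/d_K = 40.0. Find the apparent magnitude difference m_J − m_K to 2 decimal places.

-1.02

L_J/L_K = (16.0)²(2.00)⁴ = 4096.
F_J/F_K = (L_J/L_K)/(d_J/d_K)² = 4096/1600 = 2.560.
m_J − m_K = −2.5 log₁₀(2.560) = -1.02.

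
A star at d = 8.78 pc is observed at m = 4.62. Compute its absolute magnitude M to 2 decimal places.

4.90

M = m − 5 log₁₀(d/10 pc) = 4.62 − 5 log₁₀(8.78/10)
  = 4.62 − 5 × -0.057 = 4.62 − -0.28 = 4.90.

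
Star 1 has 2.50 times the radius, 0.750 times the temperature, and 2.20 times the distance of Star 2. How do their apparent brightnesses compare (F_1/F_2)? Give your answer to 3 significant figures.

L_1/L_2 = (R_1/R_2)²(T_1/T_2)⁴ = (2.50)² × (0.750)⁴ = 1.978.
F_1/F_2 = (L_1/L_2)/(d_1/d_2)² = 1.978 / (2.20)² = 0.4086.

0.409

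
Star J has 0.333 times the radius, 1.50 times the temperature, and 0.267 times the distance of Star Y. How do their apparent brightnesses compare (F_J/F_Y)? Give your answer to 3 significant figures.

L_J/L_Y = (R_J/R_Y)²(T_J/T_Y)⁴ = (0.333)² × (1.50)⁴ = 0.5614.
F_J/F_Y = (L_J/L_Y)/(d_J/d_Y)² = 0.5614 / (0.267)² = 7.875.

7.87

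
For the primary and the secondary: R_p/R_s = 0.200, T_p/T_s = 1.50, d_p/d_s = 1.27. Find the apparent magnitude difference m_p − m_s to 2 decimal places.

2.25

L_p/L_s = (0.200)²(1.50)⁴ = 0.2025.
F_p/F_s = (L_p/L_s)/(d_p/d_s)² = 0.2025/1.613 = 0.1256.
m_p − m_s = −2.5 log₁₀(0.1256) = 2.25.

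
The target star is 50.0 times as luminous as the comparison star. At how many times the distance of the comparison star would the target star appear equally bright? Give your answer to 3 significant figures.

7.07

Equal flux requires L_t/d_t² = L_c/d_c², so d_t/d_c = √(L_t/L_c)
= √(50.0) = 7.071.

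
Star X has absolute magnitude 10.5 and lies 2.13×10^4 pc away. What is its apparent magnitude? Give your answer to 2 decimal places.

m = M + 5 log₁₀(d/10 pc) = 10.5 + 5 log₁₀(2.13×10^4/10)
  = 10.5 + 5 × 3.328 = 10.5 + 16.64 = 27.14.

27.14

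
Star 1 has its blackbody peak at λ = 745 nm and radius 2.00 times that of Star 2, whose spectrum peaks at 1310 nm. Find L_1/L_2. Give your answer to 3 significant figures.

Wien's law gives T ∝ 1/λ_max, so T_1/T_2 = λ_2/λ_1 = 1310/745 = 1.758.
Then L ∝ R²T⁴ gives L_1/L_2 = (2.00)² × (1.758)⁴ = 4.000 × 9.560 = 38.24.

38.2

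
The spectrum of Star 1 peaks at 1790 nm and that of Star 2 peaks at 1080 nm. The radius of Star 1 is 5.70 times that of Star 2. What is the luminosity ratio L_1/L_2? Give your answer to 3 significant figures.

4.31

Wien's law gives T ∝ 1/λ_max, so T_1/T_2 = λ_2/λ_1 = 1080/1790 = 0.6034.
Then L ∝ R²T⁴ gives L_1/L_2 = (5.70)² × (0.6034)⁴ = 32.49 × 0.1325 = 4.306.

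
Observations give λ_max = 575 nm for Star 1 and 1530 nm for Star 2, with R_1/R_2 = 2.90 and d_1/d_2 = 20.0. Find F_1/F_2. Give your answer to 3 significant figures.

Wien's law: T_1/T_2 = λ_2/λ_1 = 1530/575 = 2.661.
L_1/L_2 = (R_1/R_2)²(T_1/T_2)⁴ = (2.90)²(2.661)⁴ = 421.6.
F_1/F_2 = (L_1/L_2)/(d_1/d_2)² = 421.6/(20.0)² = 1.054.

1.05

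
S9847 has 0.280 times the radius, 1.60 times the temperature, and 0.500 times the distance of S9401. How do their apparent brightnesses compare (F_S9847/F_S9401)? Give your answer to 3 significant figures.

L_S9847/L_S9401 = (R_S9847/R_S9401)²(T_S9847/T_S9401)⁴ = (0.280)² × (1.60)⁴ = 0.5138.
F_S9847/F_S9401 = (L_S9847/L_S9401)/(d_S9847/d_S9401)² = 0.5138 / (0.500)² = 2.055.

2.06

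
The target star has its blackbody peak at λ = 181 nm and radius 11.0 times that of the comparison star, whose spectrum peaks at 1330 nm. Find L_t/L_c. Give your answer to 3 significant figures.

3.53×10^5

Wien's law gives T ∝ 1/λ_max, so T_t/T_c = λ_c/λ_t = 1330/181 = 7.348.
Then L ∝ R²T⁴ gives L_t/L_c = (11.0)² × (7.348)⁴ = 121.0 × 2915 = 3.528×10^5.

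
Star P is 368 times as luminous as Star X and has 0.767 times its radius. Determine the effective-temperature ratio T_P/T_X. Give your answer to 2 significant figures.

L ∝ R²T⁴ gives T ∝ (L/R²)^(1/4), so
T_P/T_X = (368 / 0.767²)^(1/4) = (625.5)^(1/4) = 5.001.

5.0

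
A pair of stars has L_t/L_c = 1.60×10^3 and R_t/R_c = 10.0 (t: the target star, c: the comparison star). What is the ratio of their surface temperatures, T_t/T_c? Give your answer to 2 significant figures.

L ∝ R²T⁴ gives T ∝ (L/R²)^(1/4), so
T_t/T_c = (1.60×10^3 / 10.0²)^(1/4) = (16.00)^(1/4) = 2.000.

2.0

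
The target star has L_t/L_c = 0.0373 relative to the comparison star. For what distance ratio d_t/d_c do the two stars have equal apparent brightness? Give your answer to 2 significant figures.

Equal flux requires L_t/d_t² = L_c/d_c², so d_t/d_c = √(L_t/L_c)
= √(0.0373) = 0.1931.

0.19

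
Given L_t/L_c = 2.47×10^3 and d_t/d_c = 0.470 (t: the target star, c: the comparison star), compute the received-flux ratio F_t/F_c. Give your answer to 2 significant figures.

1.1×10^4

F = L/(4πd²), so F_t/F_c = (L_t/L_c) / (d_t/d_c)²
= 2.47×10^3 / (0.470)² = 2.47×10^3 / 0.2209 = 1.118×10^4.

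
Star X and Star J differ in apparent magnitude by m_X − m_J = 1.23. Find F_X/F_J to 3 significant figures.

F_X/F_J = 10^(−(m_X − m_J)/2.5) = 10^(-1.23/2.5) = 10^-0.492 = 0.3221.

0.322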